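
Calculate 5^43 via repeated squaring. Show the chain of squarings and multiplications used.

Computing 5^43 by squaring (build up from 5^1; each line after the first costs one multiplication):

5^1 = 5
5^2 = (5^1)^2 = 5^2 = 25
5^4 = (5^2)^2 = 25^2 = 625
5^5 = 5 * 5^4 = 5 * 625 = 3125
5^10 = (5^5)^2 = 3125^2 = 9765625
5^20 = (5^10)^2 = 9765625^2 = 95367431640625
5^21 = 5 * 5^20 = 5 * 95367431640625 = 476837158203125
5^42 = (5^21)^2 = 476837158203125^2 = 227373675443232059478759765625
5^43 = 5 * 5^42 = 5 * 227373675443232059478759765625 = 1136868377216160297393798828125

Result: 1136868377216160297393798828125
Multiplications needed: 8 (8 lines after 5^1)

5^43 = 1136868377216160297393798828125. Using exponentiation by squaring, this requires 8 multiplications. The key idea: if the exponent is even, square the half-power; if odd, multiply by the base once.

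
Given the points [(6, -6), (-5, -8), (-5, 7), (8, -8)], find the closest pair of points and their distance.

Computing all pairwise distances among 4 points:

d((6, -6), (-5, -8)) = 11.1803
d((6, -6), (-5, 7)) = 17.0294
d((6, -6), (8, -8)) = 2.8284 <-- minimum
d((-5, -8), (-5, 7)) = 15.0
d((-5, -8), (8, -8)) = 13.0
d((-5, 7), (8, -8)) = 19.8494

Closest pair: (6, -6) and (8, -8) with distance 2.8284

The closest pair is (6, -6) and (8, -8) with Euclidean distance 2.8284. For 4 points, brute-force pairwise comparison is shown above. For large n, the divide-and-conquer algorithm (sort by x, recurse on halves, check the dividing strip) achieves O(n log n).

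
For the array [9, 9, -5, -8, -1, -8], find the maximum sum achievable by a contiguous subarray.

Using Kadane's algorithm on [9, 9, -5, -8, -1, -8]:

Scanning through the array:
Position 1 (value 9): max_ending_here = 18, max_so_far = 18
Position 2 (value -5): max_ending_here = 13, max_so_far = 18
Position 3 (value -8): max_ending_here = 5, max_so_far = 18
Position 4 (value -1): max_ending_here = 4, max_so_far = 18
Position 5 (value -8): max_ending_here = -4, max_so_far = 18

Maximum subarray: [9, 9]
Maximum sum: 18

The maximum subarray is [9, 9] with sum 18. This subarray runs from index 0 to index 1.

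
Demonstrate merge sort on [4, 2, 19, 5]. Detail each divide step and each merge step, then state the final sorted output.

Merge sort trace:

Split: [4, 2, 19, 5] -> [4, 2] and [19, 5]
  Split: [4, 2] -> [4] and [2]
  Merge: [4] + [2] -> [2, 4]
  Split: [19, 5] -> [19] and [5]
  Merge: [19] + [5] -> [5, 19]
Merge: [2, 4] + [5, 19] -> [2, 4, 5, 19]

Final sorted array: [2, 4, 5, 19]

The merge sort proceeds by recursively splitting the array and merging sorted halves.
After all merges, the sorted array is [2, 4, 5, 19].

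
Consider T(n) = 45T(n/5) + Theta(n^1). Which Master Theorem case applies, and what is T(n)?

Master Theorem for T(n) = 45T(n/5) + O(n^1):

a = 45, b = 5, c = 1
log_b(a) = log_5(45) = 2.3652

Case 1: c = 1 < log_5(45) = 2.3652
T(n) = O(n^(log_5 45))

For T(n) = 45T(n/5) + O(n^1): log_5(45) = 2.3652. This is Case 1 of the Master Theorem (c < log_b(a), work dominated by leaves), giving O(n^(log_5 45)).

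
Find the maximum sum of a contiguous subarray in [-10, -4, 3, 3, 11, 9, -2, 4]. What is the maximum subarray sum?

Using Kadane's algorithm on [-10, -4, 3, 3, 11, 9, -2, 4]:

Scanning through the array:
Position 1 (value -4): max_ending_here = -4, max_so_far = -4
Position 2 (value 3): max_ending_here = 3, max_so_far = 3
Position 3 (value 3): max_ending_here = 6, max_so_far = 6
Position 4 (value 11): max_ending_here = 17, max_so_far = 17
Position 5 (value 9): max_ending_here = 26, max_so_far = 26
Position 6 (value -2): max_ending_here = 24, max_so_far = 26
Position 7 (value 4): max_ending_here = 28, max_so_far = 28

Maximum subarray: [3, 3, 11, 9, -2, 4]
Maximum sum: 28

The maximum subarray is [3, 3, 11, 9, -2, 4] with sum 28. This subarray runs from index 2 to index 7.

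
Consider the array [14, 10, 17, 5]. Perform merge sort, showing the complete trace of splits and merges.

Merge sort trace:

Split: [14, 10, 17, 5] -> [14, 10] and [17, 5]
  Split: [14, 10] -> [14] and [10]
  Merge: [14] + [10] -> [10, 14]
  Split: [17, 5] -> [17] and [5]
  Merge: [17] + [5] -> [5, 17]
Merge: [10, 14] + [5, 17] -> [5, 10, 14, 17]

Final sorted array: [5, 10, 14, 17]

The merge sort proceeds by recursively splitting the array and merging sorted halves.
After all merges, the sorted array is [5, 10, 14, 17].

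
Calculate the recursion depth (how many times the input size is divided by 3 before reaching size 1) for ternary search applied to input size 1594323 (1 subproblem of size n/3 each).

For divide and conquer with division factor 3:

Problem sizes at each level:
Level 0: 1594323
Level 1: 531441
Level 2: 177147
Level 3: 59049
Level 4: 19683
Level 5: 6561
Level 6: 2187
Level 7: 729
Level 8: 243
Level 9: 81
Level 10: 27
Level 11: 9
Level 12: 3
Level 13: 1

The root is level 0 and the size-1 base case is level 13 (the tree spans levels 0 through 13, i.e. 14 levels counting the root), so the depth is the number of divisions: log_3(1594323) = 13

The recursion tree depth is log_3(1594323) = 13. At each level, the problem size is divided by 3, so it takes 13 divisions to reduce to a base case of size 1. The algorithm makes 1 recursive call at each level.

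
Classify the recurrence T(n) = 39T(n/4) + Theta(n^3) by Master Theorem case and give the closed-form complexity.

Master Theorem for T(n) = 39T(n/4) + O(n^3):

a = 39, b = 4, c = 3
log_b(a) = log_4(39) = 2.6427

Case 3: c = 3 > log_4(39) = 2.6427
T(n) = O(n^3) = O(n^3)

For T(n) = 39T(n/4) + O(n^3): log_4(39) = 2.6427. This is Case 3 of the Master Theorem (c > log_b(a), work dominated by root), giving O(n^3).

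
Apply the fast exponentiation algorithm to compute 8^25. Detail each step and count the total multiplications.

Computing 8^25 by squaring (build up from 8^1; each line after the first costs one multiplication):

8^1 = 8
8^2 = (8^1)^2 = 8^2 = 64
8^3 = 8 * 8^2 = 8 * 64 = 512
8^6 = (8^3)^2 = 512^2 = 262144
8^12 = (8^6)^2 = 262144^2 = 68719476736
8^24 = (8^12)^2 = 68719476736^2 = 4722366482869645213696
8^25 = 8 * 8^24 = 8 * 4722366482869645213696 = 37778931862957161709568

Result: 37778931862957161709568
Multiplications needed: 6 (6 lines after 8^1)

8^25 = 37778931862957161709568. Using exponentiation by squaring, this requires 6 multiplications. The key idea: if the exponent is even, square the half-power; if odd, multiply by the base once.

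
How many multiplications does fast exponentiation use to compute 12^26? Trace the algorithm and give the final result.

Computing 12^26 by squaring (build up from 12^1; each line after the first costs one multiplication):

12^1 = 12
12^2 = (12^1)^2 = 12^2 = 144
12^3 = 12 * 12^2 = 12 * 144 = 1728
12^6 = (12^3)^2 = 1728^2 = 2985984
12^12 = (12^6)^2 = 2985984^2 = 8916100448256
12^13 = 12 * 12^12 = 12 * 8916100448256 = 106993205379072
12^26 = (12^13)^2 = 106993205379072^2 = 11447545997288281555215581184

Result: 11447545997288281555215581184
Multiplications needed: 6 (6 lines after 12^1)

12^26 = 11447545997288281555215581184. Using exponentiation by squaring, this requires 6 multiplications. The key idea: if the exponent is even, square the half-power; if odd, multiply by the base once.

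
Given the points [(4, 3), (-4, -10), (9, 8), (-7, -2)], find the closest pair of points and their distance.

Computing all pairwise distances among 4 points:

d((4, 3), (-4, -10)) = 15.2643
d((4, 3), (9, 8)) = 7.0711 <-- minimum
d((4, 3), (-7, -2)) = 12.083
d((-4, -10), (9, 8)) = 22.2036
d((-4, -10), (-7, -2)) = 8.544
d((9, 8), (-7, -2)) = 18.868

Closest pair: (4, 3) and (9, 8) with distance 7.0711

The closest pair is (4, 3) and (9, 8) with Euclidean distance 7.0711. For 4 points, brute-force pairwise comparison is shown above. For large n, the divide-and-conquer algorithm (sort by x, recurse on halves, check the dividing strip) achieves O(n log n).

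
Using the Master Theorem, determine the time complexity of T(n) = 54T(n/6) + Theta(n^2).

Master Theorem for T(n) = 54T(n/6) + O(n^2):

a = 54, b = 6, c = 2
log_b(a) = log_6(54) = 2.2263

Case 1: c = 2 < log_6(54) = 2.2263
T(n) = O(n^(log_6 54))

For T(n) = 54T(n/6) + O(n^2): log_6(54) = 2.2263. This is Case 1 of the Master Theorem (c < log_b(a), work dominated by leaves), giving O(n^(log_6 54)).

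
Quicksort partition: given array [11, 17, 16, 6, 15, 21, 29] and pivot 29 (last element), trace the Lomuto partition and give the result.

Lomuto partition with pivot = 29:

Initial array: [11, 17, 16, 6, 15, 21, 29]

arr[0]=11 <= 29: swap with position 0, array becomes [11, 17, 16, 6, 15, 21, 29]
arr[1]=17 <= 29: swap with position 1, array becomes [11, 17, 16, 6, 15, 21, 29]
arr[2]=16 <= 29: swap with position 2, array becomes [11, 17, 16, 6, 15, 21, 29]
arr[3]=6 <= 29: swap with position 3, array becomes [11, 17, 16, 6, 15, 21, 29]
arr[4]=15 <= 29: swap with position 4, array becomes [11, 17, 16, 6, 15, 21, 29]
arr[5]=21 <= 29: swap with position 5, array becomes [11, 17, 16, 6, 15, 21, 29]

Place pivot at position 6: [11, 17, 16, 6, 15, 21, 29]
Pivot position: 6

After partitioning with pivot 29, the array becomes [11, 17, 16, 6, 15, 21, 29]. The pivot is placed at index 6. All elements to the left of the pivot are <= 29, and all elements to the right are > 29.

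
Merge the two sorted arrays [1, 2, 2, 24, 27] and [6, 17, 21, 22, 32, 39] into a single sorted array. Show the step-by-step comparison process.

Merging process:

Compare 1 vs 6: take 1 from left. Merged: [1]
Compare 2 vs 6: take 2 from left. Merged: [1, 2]
Compare 2 vs 6: take 2 from left. Merged: [1, 2, 2]
Compare 24 vs 6: take 6 from right. Merged: [1, 2, 2, 6]
Compare 24 vs 17: take 17 from right. Merged: [1, 2, 2, 6, 17]
Compare 24 vs 21: take 21 from right. Merged: [1, 2, 2, 6, 17, 21]
Compare 24 vs 22: take 22 from right. Merged: [1, 2, 2, 6, 17, 21, 22]
Compare 24 vs 32: take 24 from left. Merged: [1, 2, 2, 6, 17, 21, 22, 24]
Compare 27 vs 32: take 27 from left. Merged: [1, 2, 2, 6, 17, 21, 22, 24, 27]
Append remaining from right: [32, 39]. Merged: [1, 2, 2, 6, 17, 21, 22, 24, 27, 32, 39]

Final merged array: [1, 2, 2, 6, 17, 21, 22, 24, 27, 32, 39]
Total comparisons: 9

The merged array is [1, 2, 2, 6, 17, 21, 22, 24, 27, 32, 39], requiring 9 comparisons. The merge step runs in O(n) time where n is the total number of elements.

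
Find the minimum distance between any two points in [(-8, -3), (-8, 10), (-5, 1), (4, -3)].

Computing all pairwise distances among 4 points:

d((-8, -3), (-8, 10)) = 13.0
d((-8, -3), (-5, 1)) = 5.0 <-- minimum
d((-8, -3), (4, -3)) = 12.0
d((-8, 10), (-5, 1)) = 9.4868
d((-8, 10), (4, -3)) = 17.6918
d((-5, 1), (4, -3)) = 9.8489

Closest pair: (-8, -3) and (-5, 1) with distance 5.0

The closest pair is (-8, -3) and (-5, 1) with Euclidean distance 5.0. For 4 points, brute-force pairwise comparison is shown above. For large n, the divide-and-conquer algorithm (sort by x, recurse on halves, check the dividing strip) achieves O(n log n).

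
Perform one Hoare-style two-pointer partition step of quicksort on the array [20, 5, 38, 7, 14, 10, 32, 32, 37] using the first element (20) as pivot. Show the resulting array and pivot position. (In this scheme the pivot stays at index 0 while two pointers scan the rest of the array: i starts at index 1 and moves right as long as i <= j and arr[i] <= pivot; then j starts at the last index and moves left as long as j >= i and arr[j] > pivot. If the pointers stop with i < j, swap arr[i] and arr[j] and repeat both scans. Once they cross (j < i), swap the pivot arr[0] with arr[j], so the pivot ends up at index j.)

Hoare-style two-pointer partition with pivot = 20:

Initial array: [20, 5, 38, 7, 14, 10, 32, 32, 37]

Pointers start at i = 1, j = 8.
i stops at index 2 (arr[2]=38 > 20), j stops at index 5 (arr[5]=10 <= 20): swap arr[2] and arr[5], array becomes [20, 5, 10, 7, 14, 38, 32, 32, 37]
i ends at 5, j ends at 4: the pointers have crossed (j < i), so scanning stops.

Swap pivot arr[0] with arr[4] to place pivot at position 4: [14, 5, 10, 7, 20, 38, 32, 32, 37]
Pivot position: 4

After partitioning with pivot 20, the array becomes [14, 5, 10, 7, 20, 38, 32, 32, 37]. The pivot is placed at index 4. All elements to the left of the pivot are <= 20, and all elements to the right are > 20.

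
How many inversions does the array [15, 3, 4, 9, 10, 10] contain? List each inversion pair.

Finding inversions in [15, 3, 4, 9, 10, 10]:

(0, 1): arr[0]=15 > arr[1]=3
(0, 2): arr[0]=15 > arr[2]=4
(0, 3): arr[0]=15 > arr[3]=9
(0, 4): arr[0]=15 > arr[4]=10
(0, 5): arr[0]=15 > arr[5]=10

Total inversions: 5

The array has 5 inversion(s): (0,1), (0,2), (0,3), (0,4), (0,5). Each pair (i,j) satisfies i < j and arr[i] > arr[j].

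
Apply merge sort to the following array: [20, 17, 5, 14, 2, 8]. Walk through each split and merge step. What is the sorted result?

Merge sort trace:

Split: [20, 17, 5, 14, 2, 8] -> [20, 17, 5] and [14, 2, 8]
  Split: [20, 17, 5] -> [20] and [17, 5]
    Split: [17, 5] -> [17] and [5]
    Merge: [17] + [5] -> [5, 17]
  Merge: [20] + [5, 17] -> [5, 17, 20]
  Split: [14, 2, 8] -> [14] and [2, 8]
    Split: [2, 8] -> [2] and [8]
    Merge: [2] + [8] -> [2, 8]
  Merge: [14] + [2, 8] -> [2, 8, 14]
Merge: [5, 17, 20] + [2, 8, 14] -> [2, 5, 8, 14, 17, 20]

Final sorted array: [2, 5, 8, 14, 17, 20]

The merge sort proceeds by recursively splitting the array and merging sorted halves.
After all merges, the sorted array is [2, 5, 8, 14, 17, 20].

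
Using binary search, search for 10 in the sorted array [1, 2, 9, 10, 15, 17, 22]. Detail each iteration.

Binary search for 10 in [1, 2, 9, 10, 15, 17, 22]:

lo=0, hi=6, mid=3, arr[mid]=10 -> Found target at index 3!

Binary search finds 10 at index 3 after 1 comparisons. The search repeatedly halves the search space by comparing with the middle element.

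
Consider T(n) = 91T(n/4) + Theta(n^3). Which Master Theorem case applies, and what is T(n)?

Master Theorem for T(n) = 91T(n/4) + O(n^3):

a = 91, b = 4, c = 3
log_b(a) = log_4(91) = 3.2539

Case 1: c = 3 < log_4(91) = 3.2539
T(n) = O(n^(log_4 91))

For T(n) = 91T(n/4) + O(n^3): log_4(91) = 3.2539. This is Case 1 of the Master Theorem (c < log_b(a), work dominated by leaves), giving O(n^(log_4 91)).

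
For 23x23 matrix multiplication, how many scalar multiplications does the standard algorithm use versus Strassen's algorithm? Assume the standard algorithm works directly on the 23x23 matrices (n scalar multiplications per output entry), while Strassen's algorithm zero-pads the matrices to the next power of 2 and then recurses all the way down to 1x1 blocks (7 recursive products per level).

Matrix multiplication for 23x23 matrices:

Strassen's algorithm requires power-of-2 dimensions. Pad 23x23 to 32x32 (next power of 2).

Standard algorithm: 23^3 = 12167 multiplications
Strassen's algorithm: 7^(log2(32)) = 7^5 = 16807 multiplications
Difference: 12167 - 16807 = -4640 (Strassen uses MORE here due to padding overhead — for small or just-over-power-of-2 n, padding can outweigh the per-level savings)

Standard: 12167 multiplications (23^3). Strassen: 16807 multiplications (7^5, after padding to 32x32). Strassen reduces 8 recursive multiplications to 7 at each level.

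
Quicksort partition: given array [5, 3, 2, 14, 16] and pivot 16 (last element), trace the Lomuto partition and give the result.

Lomuto partition with pivot = 16:

Initial array: [5, 3, 2, 14, 16]

arr[0]=5 <= 16: swap with position 0, array becomes [5, 3, 2, 14, 16]
arr[1]=3 <= 16: swap with position 1, array becomes [5, 3, 2, 14, 16]
arr[2]=2 <= 16: swap with position 2, array becomes [5, 3, 2, 14, 16]
arr[3]=14 <= 16: swap with position 3, array becomes [5, 3, 2, 14, 16]

Place pivot at position 4: [5, 3, 2, 14, 16]
Pivot position: 4

After partitioning with pivot 16, the array becomes [5, 3, 2, 14, 16]. The pivot is placed at index 4. All elements to the left of the pivot are <= 16, and all elements to the right are > 16.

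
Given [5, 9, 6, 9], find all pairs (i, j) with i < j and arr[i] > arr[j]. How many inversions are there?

Finding inversions in [5, 9, 6, 9]:

(1, 2): arr[1]=9 > arr[2]=6

Total inversions: 1

The array has 1 inversion(s): (1,2). Each pair (i,j) satisfies i < j and arr[i] > arr[j].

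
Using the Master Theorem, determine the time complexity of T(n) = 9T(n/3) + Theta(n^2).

Master Theorem for T(n) = 9T(n/3) + O(n^2):

a = 9, b = 3, c = 2
log_b(a) = log_3(9) = 2.0000

Case 2: c = 2 = log_3(9) = 2.0000
T(n) = O(n^2 log n) = O(n^2 log n)

For T(n) = 9T(n/3) + O(n^2): log_3(9) = 2.0000. This is Case 2 of the Master Theorem (c = log_b(a), equal work at all levels), giving O(n^2 log n).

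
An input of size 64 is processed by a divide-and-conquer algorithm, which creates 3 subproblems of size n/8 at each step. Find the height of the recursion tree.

For divide and conquer with division factor 8:

Problem sizes at each level:
Level 0: 64
Level 1: 8
Level 2: 1

The root is level 0 and the size-1 base case is level 2 (the tree spans levels 0 through 2, i.e. 3 levels counting the root), so the depth is the number of divisions: log_8(64) = 2

The recursion tree depth is log_8(64) = 2. At each level, the problem size is divided by 8, so it takes 2 divisions to reduce to a base case of size 1. The algorithm makes 3 recursive calls at each level.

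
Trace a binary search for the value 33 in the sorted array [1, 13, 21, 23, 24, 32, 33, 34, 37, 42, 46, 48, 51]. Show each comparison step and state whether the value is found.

Binary search for 33 in [1, 13, 21, 23, 24, 32, 33, 34, 37, 42, 46, 48, 51]:

lo=0, hi=12, mid=6, arr[mid]=33 -> Found target at index 6!

Binary search finds 33 at index 6 after 1 comparisons. The search repeatedly halves the search space by comparing with the middle element.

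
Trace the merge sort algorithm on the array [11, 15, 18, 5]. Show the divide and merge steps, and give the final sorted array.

Merge sort trace:

Split: [11, 15, 18, 5] -> [11, 15] and [18, 5]
  Split: [11, 15] -> [11] and [15]
  Merge: [11] + [15] -> [11, 15]
  Split: [18, 5] -> [18] and [5]
  Merge: [18] + [5] -> [5, 18]
Merge: [11, 15] + [5, 18] -> [5, 11, 15, 18]

Final sorted array: [5, 11, 15, 18]

The merge sort proceeds by recursively splitting the array and merging sorted halves.
After all merges, the sorted array is [5, 11, 15, 18].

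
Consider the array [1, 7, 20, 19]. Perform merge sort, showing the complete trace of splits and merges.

Merge sort trace:

Split: [1, 7, 20, 19] -> [1, 7] and [20, 19]
  Split: [1, 7] -> [1] and [7]
  Merge: [1] + [7] -> [1, 7]
  Split: [20, 19] -> [20] and [19]
  Merge: [20] + [19] -> [19, 20]
Merge: [1, 7] + [19, 20] -> [1, 7, 19, 20]

Final sorted array: [1, 7, 19, 20]

The merge sort proceeds by recursively splitting the array and merging sorted halves.
After all merges, the sorted array is [1, 7, 19, 20].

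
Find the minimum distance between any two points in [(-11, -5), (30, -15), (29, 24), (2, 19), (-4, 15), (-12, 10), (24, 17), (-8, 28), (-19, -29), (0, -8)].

Computing all pairwise distances among 10 points:

d((-11, -5), (30, -15)) = 42.2019
d((-11, -5), (29, 24)) = 49.4065
d((-11, -5), (2, 19)) = 27.2947
d((-11, -5), (-4, 15)) = 21.1896
d((-11, -5), (-12, 10)) = 15.0333
d((-11, -5), (24, 17)) = 41.3401
d((-11, -5), (-8, 28)) = 33.1361
d((-11, -5), (-19, -29)) = 25.2982
d((-11, -5), (0, -8)) = 11.4018
d((30, -15), (29, 24)) = 39.0128
d((30, -15), (2, 19)) = 44.0454
d((30, -15), (-4, 15)) = 45.3431
d((30, -15), (-12, 10)) = 48.8774
d((30, -15), (24, 17)) = 32.5576
d((30, -15), (-8, 28)) = 57.3847
d((30, -15), (-19, -29)) = 50.9608
d((30, -15), (0, -8)) = 30.8058
d((29, 24), (2, 19)) = 27.4591
d((29, 24), (-4, 15)) = 34.2053
d((29, 24), (-12, 10)) = 43.3244
d((29, 24), (24, 17)) = 8.6023
d((29, 24), (-8, 28)) = 37.2156
d((29, 24), (-19, -29)) = 71.5052
d((29, 24), (0, -8)) = 43.1856
d((2, 19), (-4, 15)) = 7.2111 <-- minimum
d((2, 19), (-12, 10)) = 16.6433
d((2, 19), (24, 17)) = 22.0907
d((2, 19), (-8, 28)) = 13.4536
d((2, 19), (-19, -29)) = 52.3927
d((2, 19), (0, -8)) = 27.074
d((-4, 15), (-12, 10)) = 9.434
d((-4, 15), (24, 17)) = 28.0713
d((-4, 15), (-8, 28)) = 13.6015
d((-4, 15), (-19, -29)) = 46.4866
d((-4, 15), (0, -8)) = 23.3452
d((-12, 10), (24, 17)) = 36.6742
d((-12, 10), (-8, 28)) = 18.4391
d((-12, 10), (-19, -29)) = 39.6232
d((-12, 10), (0, -8)) = 21.6333
d((24, 17), (-8, 28)) = 33.8378
d((24, 17), (-19, -29)) = 62.9682
d((24, 17), (0, -8)) = 34.6554
d((-8, 28), (-19, -29)) = 58.0517
d((-8, 28), (0, -8)) = 36.8782
d((-19, -29), (0, -8)) = 28.3196

Closest pair: (2, 19) and (-4, 15) with distance 7.2111

The closest pair is (2, 19) and (-4, 15) with Euclidean distance 7.2111. For 10 points, brute-force pairwise comparison is shown above. For large n, the divide-and-conquer algorithm (sort by x, recurse on halves, check the dividing strip) achieves O(n log n).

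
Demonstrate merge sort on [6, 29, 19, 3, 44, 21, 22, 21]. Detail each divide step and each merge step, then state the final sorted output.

Merge sort trace:

Split: [6, 29, 19, 3, 44, 21, 22, 21] -> [6, 29, 19, 3] and [44, 21, 22, 21]
  Split: [6, 29, 19, 3] -> [6, 29] and [19, 3]
    Split: [6, 29] -> [6] and [29]
    Merge: [6] + [29] -> [6, 29]
    Split: [19, 3] -> [19] and [3]
    Merge: [19] + [3] -> [3, 19]
  Merge: [6, 29] + [3, 19] -> [3, 6, 19, 29]
  Split: [44, 21, 22, 21] -> [44, 21] and [22, 21]
    Split: [44, 21] -> [44] and [21]
    Merge: [44] + [21] -> [21, 44]
    Split: [22, 21] -> [22] and [21]
    Merge: [22] + [21] -> [21, 22]
  Merge: [21, 44] + [21, 22] -> [21, 21, 22, 44]
Merge: [3, 6, 19, 29] + [21, 21, 22, 44] -> [3, 6, 19, 21, 21, 22, 29, 44]

Final sorted array: [3, 6, 19, 21, 21, 22, 29, 44]

The merge sort proceeds by recursively splitting the array and merging sorted halves.
After all merges, the sorted array is [3, 6, 19, 21, 21, 22, 29, 44].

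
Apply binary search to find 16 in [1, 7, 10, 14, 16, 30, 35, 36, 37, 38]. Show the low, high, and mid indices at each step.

Binary search for 16 in [1, 7, 10, 14, 16, 30, 35, 36, 37, 38]:

lo=0, hi=9, mid=4, arr[mid]=16 -> Found target at index 4!

Binary search finds 16 at index 4 after 1 comparisons. The search repeatedly halves the search space by comparing with the middle element.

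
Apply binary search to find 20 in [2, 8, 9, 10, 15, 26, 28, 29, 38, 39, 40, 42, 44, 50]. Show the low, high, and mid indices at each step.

Binary search for 20 in [2, 8, 9, 10, 15, 26, 28, 29, 38, 39, 40, 42, 44, 50]:

lo=0, hi=13, mid=6, arr[mid]=28 -> 28 > 20, search left half
lo=0, hi=5, mid=2, arr[mid]=9 -> 9 < 20, search right half
lo=3, hi=5, mid=4, arr[mid]=15 -> 15 < 20, search right half
lo=5, hi=5, mid=5, arr[mid]=26 -> 26 > 20, search left half
lo=5 > hi=4, target 20 not found

Binary search determines that 20 is not in the array after 4 comparisons. The search space was exhausted without finding the target.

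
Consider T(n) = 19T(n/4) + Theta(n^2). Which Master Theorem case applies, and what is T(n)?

Master Theorem for T(n) = 19T(n/4) + O(n^2):

a = 19, b = 4, c = 2
log_b(a) = log_4(19) = 2.1240

Case 1: c = 2 < log_4(19) = 2.1240
T(n) = O(n^(log_4 19))

For T(n) = 19T(n/4) + O(n^2): log_4(19) = 2.1240. This is Case 1 of the Master Theorem (c < log_b(a), work dominated by leaves), giving O(n^(log_4 19)).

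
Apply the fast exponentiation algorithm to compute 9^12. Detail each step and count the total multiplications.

Computing 9^12 by squaring (build up from 9^1; each line after the first costs one multiplication):

9^1 = 9
9^2 = (9^1)^2 = 9^2 = 81
9^3 = 9 * 9^2 = 9 * 81 = 729
9^6 = (9^3)^2 = 729^2 = 531441
9^12 = (9^6)^2 = 531441^2 = 282429536481

Result: 282429536481
Multiplications needed: 4 (4 lines after 9^1)

9^12 = 282429536481. Using exponentiation by squaring, this requires 4 multiplications. The key idea: if the exponent is even, square the half-power; if odd, multiply by the base once.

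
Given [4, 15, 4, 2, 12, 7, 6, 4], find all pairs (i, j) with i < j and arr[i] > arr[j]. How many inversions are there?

Finding inversions in [4, 15, 4, 2, 12, 7, 6, 4]:

(0, 3): arr[0]=4 > arr[3]=2
(1, 2): arr[1]=15 > arr[2]=4
(1, 3): arr[1]=15 > arr[3]=2
(1, 4): arr[1]=15 > arr[4]=12
(1, 5): arr[1]=15 > arr[5]=7
(1, 6): arr[1]=15 > arr[6]=6
(1, 7): arr[1]=15 > arr[7]=4
(2, 3): arr[2]=4 > arr[3]=2
(4, 5): arr[4]=12 > arr[5]=7
(4, 6): arr[4]=12 > arr[6]=6
(4, 7): arr[4]=12 > arr[7]=4
(5, 6): arr[5]=7 > arr[6]=6
(5, 7): arr[5]=7 > arr[7]=4
(6, 7): arr[6]=6 > arr[7]=4

Total inversions: 14

The array has 14 inversion(s): (0,3), (1,2), (1,3), (1,4), (1,5), (1,6), (1,7), (2,3), (4,5), (4,6), (4,7), (5,6), (5,7), (6,7). Each pair (i,j) satisfies i < j and arr[i] > arr[j].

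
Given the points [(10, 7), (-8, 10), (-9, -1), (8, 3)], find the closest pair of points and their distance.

Computing all pairwise distances among 4 points:

d((10, 7), (-8, 10)) = 18.2483
d((10, 7), (-9, -1)) = 20.6155
d((10, 7), (8, 3)) = 4.4721 <-- minimum
d((-8, 10), (-9, -1)) = 11.0454
d((-8, 10), (8, 3)) = 17.4642
d((-9, -1), (8, 3)) = 17.4642

Closest pair: (10, 7) and (8, 3) with distance 4.4721

The closest pair is (10, 7) and (8, 3) with Euclidean distance 4.4721. For 4 points, brute-force pairwise comparison is shown above. For large n, the divide-and-conquer algorithm (sort by x, recurse on halves, check the dividing strip) achieves O(n log n).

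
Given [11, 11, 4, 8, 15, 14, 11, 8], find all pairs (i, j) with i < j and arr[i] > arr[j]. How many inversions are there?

Finding inversions in [11, 11, 4, 8, 15, 14, 11, 8]:

(0, 2): arr[0]=11 > arr[2]=4
(0, 3): arr[0]=11 > arr[3]=8
(0, 7): arr[0]=11 > arr[7]=8
(1, 2): arr[1]=11 > arr[2]=4
(1, 3): arr[1]=11 > arr[3]=8
(1, 7): arr[1]=11 > arr[7]=8
(4, 5): arr[4]=15 > arr[5]=14
(4, 6): arr[4]=15 > arr[6]=11
(4, 7): arr[4]=15 > arr[7]=8
(5, 6): arr[5]=14 > arr[6]=11
(5, 7): arr[5]=14 > arr[7]=8
(6, 7): arr[6]=11 > arr[7]=8

Total inversions: 12

The array has 12 inversion(s): (0,2), (0,3), (0,7), (1,2), (1,3), (1,7), (4,5), (4,6), (4,7), (5,6), (5,7), (6,7). Each pair (i,j) satisfies i < j and arr[i] > arr[j].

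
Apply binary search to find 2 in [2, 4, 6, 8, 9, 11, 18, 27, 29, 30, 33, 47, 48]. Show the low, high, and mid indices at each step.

Binary search for 2 in [2, 4, 6, 8, 9, 11, 18, 27, 29, 30, 33, 47, 48]:

lo=0, hi=12, mid=6, arr[mid]=18 -> 18 > 2, search left half
lo=0, hi=5, mid=2, arr[mid]=6 -> 6 > 2, search left half
lo=0, hi=1, mid=0, arr[mid]=2 -> Found target at index 0!

Binary search finds 2 at index 0 after 3 comparisons. The search repeatedly halves the search space by comparing with the middle element.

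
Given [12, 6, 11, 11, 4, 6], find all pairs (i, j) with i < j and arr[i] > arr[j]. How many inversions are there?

Finding inversions in [12, 6, 11, 11, 4, 6]:

(0, 1): arr[0]=12 > arr[1]=6
(0, 2): arr[0]=12 > arr[2]=11
(0, 3): arr[0]=12 > arr[3]=11
(0, 4): arr[0]=12 > arr[4]=4
(0, 5): arr[0]=12 > arr[5]=6
(1, 4): arr[1]=6 > arr[4]=4
(2, 4): arr[2]=11 > arr[4]=4
(2, 5): arr[2]=11 > arr[5]=6
(3, 4): arr[3]=11 > arr[4]=4
(3, 5): arr[3]=11 > arr[5]=6

Total inversions: 10

The array has 10 inversion(s): (0,1), (0,2), (0,3), (0,4), (0,5), (1,4), (2,4), (2,5), (3,4), (3,5). Each pair (i,j) satisfies i < j and arr[i] > arr[j].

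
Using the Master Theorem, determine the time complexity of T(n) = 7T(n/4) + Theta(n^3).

Master Theorem for T(n) = 7T(n/4) + O(n^3):

a = 7, b = 4, c = 3
log_b(a) = log_4(7) = 1.4037

Case 3: c = 3 > log_4(7) = 1.4037
T(n) = O(n^3) = O(n^3)

For T(n) = 7T(n/4) + O(n^3): log_4(7) = 1.4037. This is Case 3 of the Master Theorem (c > log_b(a), work dominated by root), giving O(n^3).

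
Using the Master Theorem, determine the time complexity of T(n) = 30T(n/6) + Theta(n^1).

Master Theorem for T(n) = 30T(n/6) + O(n^1):

a = 30, b = 6, c = 1
log_b(a) = log_6(30) = 1.8982

Case 1: c = 1 < log_6(30) = 1.8982
T(n) = O(n^(log_6 30))

For T(n) = 30T(n/6) + O(n^1): log_6(30) = 1.8982. This is Case 1 of the Master Theorem (c < log_b(a), work dominated by leaves), giving O(n^(log_6 30)).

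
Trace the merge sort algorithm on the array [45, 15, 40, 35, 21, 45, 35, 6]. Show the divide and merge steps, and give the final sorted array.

Merge sort trace:

Split: [45, 15, 40, 35, 21, 45, 35, 6] -> [45, 15, 40, 35] and [21, 45, 35, 6]
  Split: [45, 15, 40, 35] -> [45, 15] and [40, 35]
    Split: [45, 15] -> [45] and [15]
    Merge: [45] + [15] -> [15, 45]
    Split: [40, 35] -> [40] and [35]
    Merge: [40] + [35] -> [35, 40]
  Merge: [15, 45] + [35, 40] -> [15, 35, 40, 45]
  Split: [21, 45, 35, 6] -> [21, 45] and [35, 6]
    Split: [21, 45] -> [21] and [45]
    Merge: [21] + [45] -> [21, 45]
    Split: [35, 6] -> [35] and [6]
    Merge: [35] + [6] -> [6, 35]
  Merge: [21, 45] + [6, 35] -> [6, 21, 35, 45]
Merge: [15, 35, 40, 45] + [6, 21, 35, 45] -> [6, 15, 21, 35, 35, 40, 45, 45]

Final sorted array: [6, 15, 21, 35, 35, 40, 45, 45]

The merge sort proceeds by recursively splitting the array and merging sorted halves.
After all merges, the sorted array is [6, 15, 21, 35, 35, 40, 45, 45].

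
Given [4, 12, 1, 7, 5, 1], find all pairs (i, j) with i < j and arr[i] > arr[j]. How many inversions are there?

Finding inversions in [4, 12, 1, 7, 5, 1]:

(0, 2): arr[0]=4 > arr[2]=1
(0, 5): arr[0]=4 > arr[5]=1
(1, 2): arr[1]=12 > arr[2]=1
(1, 3): arr[1]=12 > arr[3]=7
(1, 4): arr[1]=12 > arr[4]=5
(1, 5): arr[1]=12 > arr[5]=1
(3, 4): arr[3]=7 > arr[4]=5
(3, 5): arr[3]=7 > arr[5]=1
(4, 5): arr[4]=5 > arr[5]=1

Total inversions: 9

The array has 9 inversion(s): (0,2), (0,5), (1,2), (1,3), (1,4), (1,5), (3,4), (3,5), (4,5). Each pair (i,j) satisfies i < j and arr[i] > arr[j].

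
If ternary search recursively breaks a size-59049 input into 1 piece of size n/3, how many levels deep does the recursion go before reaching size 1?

For divide and conquer with division factor 3:

Problem sizes at each level:
Level 0: 59049
Level 1: 19683
Level 2: 6561
Level 3: 2187
Level 4: 729
Level 5: 243
Level 6: 81
Level 7: 27
Level 8: 9
Level 9: 3
Level 10: 1

The root is level 0 and the size-1 base case is level 10 (the tree spans levels 0 through 10, i.e. 11 levels counting the root), so the depth is the number of divisions: log_3(59049) = 10

The recursion tree depth is log_3(59049) = 10. At each level, the problem size is divided by 3, so it takes 10 divisions to reduce to a base case of size 1. The algorithm makes 1 recursive call at each level.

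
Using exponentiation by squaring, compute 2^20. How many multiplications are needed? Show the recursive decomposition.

Computing 2^20 by squaring (build up from 2^1; each line after the first costs one multiplication):

2^1 = 2
2^2 = (2^1)^2 = 2^2 = 4
2^4 = (2^2)^2 = 4^2 = 16
2^5 = 2 * 2^4 = 2 * 16 = 32
2^10 = (2^5)^2 = 32^2 = 1024
2^20 = (2^10)^2 = 1024^2 = 1048576

Result: 1048576
Multiplications needed: 5 (5 lines after 2^1)

2^20 = 1048576. Using exponentiation by squaring, this requires 5 multiplications. The key idea: if the exponent is even, square the half-power; if odd, multiply by the base once.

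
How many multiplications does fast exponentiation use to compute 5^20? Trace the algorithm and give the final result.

Computing 5^20 by squaring (build up from 5^1; each line after the first costs one multiplication):

5^1 = 5
5^2 = (5^1)^2 = 5^2 = 25
5^4 = (5^2)^2 = 25^2 = 625
5^5 = 5 * 5^4 = 5 * 625 = 3125
5^10 = (5^5)^2 = 3125^2 = 9765625
5^20 = (5^10)^2 = 9765625^2 = 95367431640625

Result: 95367431640625
Multiplications needed: 5 (5 lines after 5^1)

5^20 = 95367431640625. Using exponentiation by squaring, this requires 5 multiplications. The key idea: if the exponent is even, square the half-power; if odd, multiply by the base once.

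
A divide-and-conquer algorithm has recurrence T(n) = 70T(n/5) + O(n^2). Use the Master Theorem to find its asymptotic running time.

Master Theorem for T(n) = 70T(n/5) + O(n^2):

a = 70, b = 5, c = 2
log_b(a) = log_5(70) = 2.6397

Case 1: c = 2 < log_5(70) = 2.6397
T(n) = O(n^(log_5 70))

For T(n) = 70T(n/5) + O(n^2): log_5(70) = 2.6397. This is Case 1 of the Master Theorem (c < log_b(a), work dominated by leaves), giving O(n^(log_5 70)).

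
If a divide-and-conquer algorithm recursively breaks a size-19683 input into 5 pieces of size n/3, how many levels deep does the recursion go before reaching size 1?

For divide and conquer with division factor 3:

Problem sizes at each level:
Level 0: 19683
Level 1: 6561
Level 2: 2187
Level 3: 729
Level 4: 243
Level 5: 81
Level 6: 27
Level 7: 9
Level 8: 3
Level 9: 1

The root is level 0 and the size-1 base case is level 9 (the tree spans levels 0 through 9, i.e. 10 levels counting the root), so the depth is the number of divisions: log_3(19683) = 9

The recursion tree depth is log_3(19683) = 9. At each level, the problem size is divided by 3, so it takes 9 divisions to reduce to a base case of size 1. The algorithm makes 5 recursive calls at each level.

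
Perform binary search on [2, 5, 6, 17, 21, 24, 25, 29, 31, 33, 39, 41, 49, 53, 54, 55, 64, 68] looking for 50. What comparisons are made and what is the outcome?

Binary search for 50 in [2, 5, 6, 17, 21, 24, 25, 29, 31, 33, 39, 41, 49, 53, 54, 55, 64, 68]:

lo=0, hi=17, mid=8, arr[mid]=31 -> 31 < 50, search right half
lo=9, hi=17, mid=13, arr[mid]=53 -> 53 > 50, search left half
lo=9, hi=12, mid=10, arr[mid]=39 -> 39 < 50, search right half
lo=11, hi=12, mid=11, arr[mid]=41 -> 41 < 50, search right half
lo=12, hi=12, mid=12, arr[mid]=49 -> 49 < 50, search right half
lo=13 > hi=12, target 50 not found

Binary search determines that 50 is not in the array after 5 comparisons. The search space was exhausted without finding the target.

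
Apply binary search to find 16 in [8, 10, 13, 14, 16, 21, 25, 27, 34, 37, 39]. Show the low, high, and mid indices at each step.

Binary search for 16 in [8, 10, 13, 14, 16, 21, 25, 27, 34, 37, 39]:

lo=0, hi=10, mid=5, arr[mid]=21 -> 21 > 16, search left half
lo=0, hi=4, mid=2, arr[mid]=13 -> 13 < 16, search right half
lo=3, hi=4, mid=3, arr[mid]=14 -> 14 < 16, search right half
lo=4, hi=4, mid=4, arr[mid]=16 -> Found target at index 4!

Binary search finds 16 at index 4 after 4 comparisons. The search repeatedly halves the search space by comparing with the middle element.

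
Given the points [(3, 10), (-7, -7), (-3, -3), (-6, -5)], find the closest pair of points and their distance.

Computing all pairwise distances among 4 points:

d((3, 10), (-7, -7)) = 19.7231
d((3, 10), (-3, -3)) = 14.3178
d((3, 10), (-6, -5)) = 17.4929
d((-7, -7), (-3, -3)) = 5.6569
d((-7, -7), (-6, -5)) = 2.2361 <-- minimum
d((-3, -3), (-6, -5)) = 3.6056

Closest pair: (-7, -7) and (-6, -5) with distance 2.2361

The closest pair is (-7, -7) and (-6, -5) with Euclidean distance 2.2361. For 4 points, brute-force pairwise comparison is shown above. For large n, the divide-and-conquer algorithm (sort by x, recurse on halves, check the dividing strip) achieves O(n log n).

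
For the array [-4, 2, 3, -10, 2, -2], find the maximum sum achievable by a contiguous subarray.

Using Kadane's algorithm on [-4, 2, 3, -10, 2, -2]:

Scanning through the array:
Position 1 (value 2): max_ending_here = 2, max_so_far = 2
Position 2 (value 3): max_ending_here = 5, max_so_far = 5
Position 3 (value -10): max_ending_here = -5, max_so_far = 5
Position 4 (value 2): max_ending_here = 2, max_so_far = 5
Position 5 (value -2): max_ending_here = 0, max_so_far = 5

Maximum subarray: [2, 3]
Maximum sum: 5

The maximum subarray is [2, 3] with sum 5. This subarray runs from index 1 to index 2.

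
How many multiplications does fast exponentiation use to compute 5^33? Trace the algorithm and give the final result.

Computing 5^33 by squaring (build up from 5^1; each line after the first costs one multiplication):

5^1 = 5
5^2 = (5^1)^2 = 5^2 = 25
5^4 = (5^2)^2 = 25^2 = 625
5^8 = (5^4)^2 = 625^2 = 390625
5^16 = (5^8)^2 = 390625^2 = 152587890625
5^32 = (5^16)^2 = 152587890625^2 = 23283064365386962890625
5^33 = 5 * 5^32 = 5 * 23283064365386962890625 = 116415321826934814453125

Result: 116415321826934814453125
Multiplications needed: 6 (6 lines after 5^1)

5^33 = 116415321826934814453125. Using exponentiation by squaring, this requires 6 multiplications. The key idea: if the exponent is even, square the half-power; if odd, multiply by the base once.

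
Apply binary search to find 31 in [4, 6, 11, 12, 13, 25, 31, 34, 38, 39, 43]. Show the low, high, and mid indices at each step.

Binary search for 31 in [4, 6, 11, 12, 13, 25, 31, 34, 38, 39, 43]:

lo=0, hi=10, mid=5, arr[mid]=25 -> 25 < 31, search right half
lo=6, hi=10, mid=8, arr[mid]=38 -> 38 > 31, search left half
lo=6, hi=7, mid=6, arr[mid]=31 -> Found target at index 6!

Binary search finds 31 at index 6 after 3 comparisons. The search repeatedly halves the search space by comparing with the middle element.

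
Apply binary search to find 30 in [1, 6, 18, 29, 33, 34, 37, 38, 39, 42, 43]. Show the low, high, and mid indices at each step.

Binary search for 30 in [1, 6, 18, 29, 33, 34, 37, 38, 39, 42, 43]:

lo=0, hi=10, mid=5, arr[mid]=34 -> 34 > 30, search left half
lo=0, hi=4, mid=2, arr[mid]=18 -> 18 < 30, search right half
lo=3, hi=4, mid=3, arr[mid]=29 -> 29 < 30, search right half
lo=4, hi=4, mid=4, arr[mid]=33 -> 33 > 30, search left half
lo=4 > hi=3, target 30 not found

Binary search determines that 30 is not in the array after 4 comparisons. The search space was exhausted without finding the target.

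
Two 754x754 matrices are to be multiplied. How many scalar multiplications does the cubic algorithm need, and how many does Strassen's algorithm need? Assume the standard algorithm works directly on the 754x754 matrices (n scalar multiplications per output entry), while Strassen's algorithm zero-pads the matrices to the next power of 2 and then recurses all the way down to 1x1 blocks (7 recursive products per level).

Matrix multiplication for 754x754 matrices:

Strassen's algorithm requires power-of-2 dimensions. Pad 754x754 to 1024x1024 (next power of 2).

Standard algorithm: 754^3 = 428661064 multiplications
Strassen's algorithm: 7^(log2(1024)) = 7^10 = 282475249 multiplications
Savings: 428661064 - 282475249 = 146185815 multiplications

Standard: 428661064 multiplications (754^3). Strassen: 282475249 multiplications (7^10, after padding to 1024x1024). Strassen reduces 8 recursive multiplications to 7 at each level.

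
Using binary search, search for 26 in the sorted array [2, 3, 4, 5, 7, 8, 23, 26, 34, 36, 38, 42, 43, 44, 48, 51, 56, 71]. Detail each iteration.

Binary search for 26 in [2, 3, 4, 5, 7, 8, 23, 26, 34, 36, 38, 42, 43, 44, 48, 51, 56, 71]:

lo=0, hi=17, mid=8, arr[mid]=34 -> 34 > 26, search left half
lo=0, hi=7, mid=3, arr[mid]=5 -> 5 < 26, search right half
lo=4, hi=7, mid=5, arr[mid]=8 -> 8 < 26, search right half
lo=6, hi=7, mid=6, arr[mid]=23 -> 23 < 26, search right half
lo=7, hi=7, mid=7, arr[mid]=26 -> Found target at index 7!

Binary search finds 26 at index 7 after 5 comparisons. The search repeatedly halves the search space by comparing with the middle element.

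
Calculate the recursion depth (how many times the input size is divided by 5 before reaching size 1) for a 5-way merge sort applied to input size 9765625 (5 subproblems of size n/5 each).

For divide and conquer with division factor 5:

Problem sizes at each level:
Level 0: 9765625
Level 1: 1953125
Level 2: 390625
Level 3: 78125
Level 4: 15625
Level 5: 3125
Level 6: 625
Level 7: 125
Level 8: 25
Level 9: 5
Level 10: 1

The root is level 0 and the size-1 base case is level 10 (the tree spans levels 0 through 10, i.e. 11 levels counting the root), so the depth is the number of divisions: log_5(9765625) = 10

The recursion tree depth is log_5(9765625) = 10. At each level, the problem size is divided by 5, so it takes 10 divisions to reduce to a base case of size 1. The algorithm makes 5 recursive calls at each level.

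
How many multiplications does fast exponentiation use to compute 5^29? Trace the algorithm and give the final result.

Computing 5^29 by squaring (build up from 5^1; each line after the first costs one multiplication):

5^1 = 5
5^2 = (5^1)^2 = 5^2 = 25
5^3 = 5 * 5^2 = 5 * 25 = 125
5^6 = (5^3)^2 = 125^2 = 15625
5^7 = 5 * 5^6 = 5 * 15625 = 78125
5^14 = (5^7)^2 = 78125^2 = 6103515625
5^28 = (5^14)^2 = 6103515625^2 = 37252902984619140625
5^29 = 5 * 5^28 = 5 * 37252902984619140625 = 186264514923095703125

Result: 186264514923095703125
Multiplications needed: 7 (7 lines after 5^1)

5^29 = 186264514923095703125. Using exponentiation by squaring, this requires 7 multiplications. The key idea: if the exponent is even, square the half-power; if odd, multiply by the base once.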